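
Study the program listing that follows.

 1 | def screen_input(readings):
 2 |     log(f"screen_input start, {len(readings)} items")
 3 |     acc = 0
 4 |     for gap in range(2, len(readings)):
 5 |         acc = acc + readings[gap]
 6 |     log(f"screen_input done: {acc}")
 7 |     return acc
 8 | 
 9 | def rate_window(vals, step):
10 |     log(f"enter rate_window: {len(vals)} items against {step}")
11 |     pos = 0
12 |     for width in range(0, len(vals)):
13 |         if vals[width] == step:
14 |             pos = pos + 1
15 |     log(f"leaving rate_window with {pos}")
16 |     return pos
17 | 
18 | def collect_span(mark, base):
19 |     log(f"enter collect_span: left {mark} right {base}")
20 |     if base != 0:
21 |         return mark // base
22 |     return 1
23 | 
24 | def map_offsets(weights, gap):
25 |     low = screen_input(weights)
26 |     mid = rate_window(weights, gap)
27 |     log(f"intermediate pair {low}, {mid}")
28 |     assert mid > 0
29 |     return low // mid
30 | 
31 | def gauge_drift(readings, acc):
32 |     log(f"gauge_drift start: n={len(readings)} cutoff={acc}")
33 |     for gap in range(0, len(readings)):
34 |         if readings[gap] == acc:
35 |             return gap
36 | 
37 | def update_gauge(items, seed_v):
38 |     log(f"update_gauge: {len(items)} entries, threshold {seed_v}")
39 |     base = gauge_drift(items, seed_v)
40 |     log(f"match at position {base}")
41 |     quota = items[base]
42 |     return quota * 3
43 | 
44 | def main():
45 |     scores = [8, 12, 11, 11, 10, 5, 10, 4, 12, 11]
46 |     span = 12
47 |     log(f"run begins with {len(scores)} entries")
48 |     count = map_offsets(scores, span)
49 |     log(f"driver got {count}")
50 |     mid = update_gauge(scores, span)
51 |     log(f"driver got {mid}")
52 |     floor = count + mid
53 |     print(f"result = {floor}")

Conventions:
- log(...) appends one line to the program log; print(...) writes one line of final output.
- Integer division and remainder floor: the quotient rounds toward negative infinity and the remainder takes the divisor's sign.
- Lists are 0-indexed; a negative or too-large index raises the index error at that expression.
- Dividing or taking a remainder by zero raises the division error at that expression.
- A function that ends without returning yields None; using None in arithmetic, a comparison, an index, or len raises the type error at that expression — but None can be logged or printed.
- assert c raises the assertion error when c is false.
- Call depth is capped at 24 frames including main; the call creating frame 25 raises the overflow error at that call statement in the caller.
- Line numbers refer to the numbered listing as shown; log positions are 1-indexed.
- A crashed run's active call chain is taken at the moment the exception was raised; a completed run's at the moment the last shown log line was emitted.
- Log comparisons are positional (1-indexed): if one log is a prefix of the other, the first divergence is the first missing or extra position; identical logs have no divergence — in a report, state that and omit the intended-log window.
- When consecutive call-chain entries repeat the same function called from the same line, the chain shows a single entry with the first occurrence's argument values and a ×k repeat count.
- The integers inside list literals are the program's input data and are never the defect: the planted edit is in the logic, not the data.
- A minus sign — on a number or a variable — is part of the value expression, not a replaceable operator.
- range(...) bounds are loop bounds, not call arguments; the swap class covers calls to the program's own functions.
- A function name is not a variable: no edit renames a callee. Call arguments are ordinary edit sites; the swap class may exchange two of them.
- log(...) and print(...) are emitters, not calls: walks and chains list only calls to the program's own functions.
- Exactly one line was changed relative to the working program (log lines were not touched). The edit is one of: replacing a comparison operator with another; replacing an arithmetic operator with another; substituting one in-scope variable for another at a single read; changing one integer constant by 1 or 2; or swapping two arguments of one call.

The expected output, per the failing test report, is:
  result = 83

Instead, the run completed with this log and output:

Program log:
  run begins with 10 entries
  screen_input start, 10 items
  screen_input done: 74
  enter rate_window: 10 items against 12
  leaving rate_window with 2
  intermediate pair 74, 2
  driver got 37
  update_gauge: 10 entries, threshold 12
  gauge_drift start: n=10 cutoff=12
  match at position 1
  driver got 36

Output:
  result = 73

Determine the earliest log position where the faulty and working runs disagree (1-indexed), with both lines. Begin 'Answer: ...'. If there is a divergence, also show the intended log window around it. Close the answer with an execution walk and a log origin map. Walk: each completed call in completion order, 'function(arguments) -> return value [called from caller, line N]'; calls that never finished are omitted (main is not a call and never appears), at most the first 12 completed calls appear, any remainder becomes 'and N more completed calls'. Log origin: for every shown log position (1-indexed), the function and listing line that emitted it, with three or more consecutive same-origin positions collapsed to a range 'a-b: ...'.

Answer: at position 3 the run shows 'screen_input done: 74' where the working version logs 'screen_input done: 94'.
Intended log window:
  1: run begins with 10 entries
  2: screen_input start, 10 items
  3: screen_input done: 94
  4: enter rate_window: 10 items against 12
Execution walk:
  screen_input([8, 12, 11, 11, 10, 5, 10, 4, 12, 11]) -> 74  [called from map_offsets, line 25]
  rate_window([8, 12, 11, 11, 10, 5, 10, 4, 12, 11], 12) -> 2  [called from map_offsets, line 26]
  map_offsets([8, 12, 11, 11, 10, 5, 10, 4, 12, 11], 12) -> 37  [called from main, line 48]
  gauge_drift([8, 12, 11, 11, 10, 5, 10, 4, 12, 11], 12) -> 1  [called from update_gauge, line 39]
  update_gauge([8, 12, 11, 11, 10, 5, 10, 4, 12, 11], 12) -> 36  [called from main, line 50]
Log origin:
  1: from main, line 47
  2: from screen_input, line 2
  3: from screen_input, line 6
  4: from rate_window, line 10
  5: from rate_window, line 15
  6: from map_offsets, line 27
  7: from main, line 49
  8: from update_gauge, line 38
  9: from gauge_drift, line 32
  10: from update_gauge, line 40
  11: from main, line 51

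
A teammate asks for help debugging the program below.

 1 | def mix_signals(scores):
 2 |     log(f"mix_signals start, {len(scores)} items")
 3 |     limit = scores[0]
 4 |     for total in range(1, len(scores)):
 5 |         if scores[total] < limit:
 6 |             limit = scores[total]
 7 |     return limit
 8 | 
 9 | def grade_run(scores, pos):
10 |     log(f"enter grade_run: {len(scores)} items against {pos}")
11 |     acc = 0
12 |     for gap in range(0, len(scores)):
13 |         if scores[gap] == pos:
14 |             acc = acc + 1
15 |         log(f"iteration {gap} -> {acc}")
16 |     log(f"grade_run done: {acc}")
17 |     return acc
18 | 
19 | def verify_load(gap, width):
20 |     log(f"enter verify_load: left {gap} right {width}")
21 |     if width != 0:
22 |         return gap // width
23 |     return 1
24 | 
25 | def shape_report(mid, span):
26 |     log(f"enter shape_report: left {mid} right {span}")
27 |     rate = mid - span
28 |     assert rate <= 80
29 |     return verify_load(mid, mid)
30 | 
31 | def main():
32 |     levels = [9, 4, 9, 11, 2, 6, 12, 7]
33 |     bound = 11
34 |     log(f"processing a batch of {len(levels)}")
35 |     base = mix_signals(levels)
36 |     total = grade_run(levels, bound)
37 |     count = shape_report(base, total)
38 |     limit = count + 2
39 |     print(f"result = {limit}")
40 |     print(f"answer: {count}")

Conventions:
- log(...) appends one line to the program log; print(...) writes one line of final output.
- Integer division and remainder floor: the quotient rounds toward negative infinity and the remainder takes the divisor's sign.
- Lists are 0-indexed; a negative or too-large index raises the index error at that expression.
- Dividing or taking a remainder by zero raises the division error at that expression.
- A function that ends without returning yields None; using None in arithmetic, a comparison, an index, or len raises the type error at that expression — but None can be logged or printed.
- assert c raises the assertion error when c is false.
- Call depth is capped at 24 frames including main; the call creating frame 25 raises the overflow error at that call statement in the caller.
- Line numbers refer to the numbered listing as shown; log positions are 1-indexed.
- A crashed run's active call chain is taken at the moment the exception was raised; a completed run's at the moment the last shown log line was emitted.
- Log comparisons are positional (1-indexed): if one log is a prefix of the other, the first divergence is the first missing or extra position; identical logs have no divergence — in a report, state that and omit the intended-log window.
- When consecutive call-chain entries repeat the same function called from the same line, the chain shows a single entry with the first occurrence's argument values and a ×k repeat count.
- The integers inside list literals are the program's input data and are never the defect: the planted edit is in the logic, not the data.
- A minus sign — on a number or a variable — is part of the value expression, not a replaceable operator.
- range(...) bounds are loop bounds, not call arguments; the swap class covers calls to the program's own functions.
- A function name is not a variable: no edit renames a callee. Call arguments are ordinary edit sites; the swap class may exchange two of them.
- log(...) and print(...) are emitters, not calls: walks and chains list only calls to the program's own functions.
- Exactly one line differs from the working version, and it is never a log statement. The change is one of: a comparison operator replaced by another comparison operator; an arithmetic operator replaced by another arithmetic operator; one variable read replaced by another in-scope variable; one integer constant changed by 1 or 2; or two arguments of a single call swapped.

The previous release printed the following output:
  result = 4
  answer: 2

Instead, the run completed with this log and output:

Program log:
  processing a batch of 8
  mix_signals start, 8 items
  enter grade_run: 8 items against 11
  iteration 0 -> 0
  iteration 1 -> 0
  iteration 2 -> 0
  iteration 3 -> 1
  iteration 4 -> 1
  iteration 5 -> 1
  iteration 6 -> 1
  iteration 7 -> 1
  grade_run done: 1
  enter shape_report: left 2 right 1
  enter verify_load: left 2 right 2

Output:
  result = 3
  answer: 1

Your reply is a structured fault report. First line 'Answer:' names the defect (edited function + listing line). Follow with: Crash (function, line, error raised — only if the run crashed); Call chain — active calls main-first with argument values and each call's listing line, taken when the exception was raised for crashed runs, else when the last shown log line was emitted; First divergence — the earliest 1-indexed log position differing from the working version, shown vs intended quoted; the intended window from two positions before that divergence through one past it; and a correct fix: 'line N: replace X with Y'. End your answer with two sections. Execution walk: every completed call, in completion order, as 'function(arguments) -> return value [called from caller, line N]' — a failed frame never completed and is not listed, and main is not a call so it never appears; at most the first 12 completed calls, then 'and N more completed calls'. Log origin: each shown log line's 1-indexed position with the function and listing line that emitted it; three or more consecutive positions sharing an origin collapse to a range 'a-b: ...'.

Answer: the defect is in shape_report at line 29.
Core observation: Position 14 is the first bad log line: 'enter verify_load: left 2 right 2' should read 'enter verify_load: left 2 right 1'.
Call chain: main -> shape_report(2, 1) (called at line 37) -> verify_load(2, 2) (called at line 29).
First divergence: position 14 — shown 'enter verify_load: left 2 right 2', intended 'enter verify_load: left 2 right 1'.
Intended log window:
  12: grade_run done: 1
  13: enter shape_report: left 2 right 1
  14: enter verify_load: left 2 right 1
Execution walk:
  mix_signals([9, 4, 9, 11, 2, 6, 12, 7]) -> 2  [called from main, line 35]
  grade_run([9, 4, 9, 11, 2, 6, 12, 7], 11) -> 1  [called from main, line 36]
  verify_load(2, 2) -> 1  [called from shape_report, line 29]
  shape_report(2, 1) -> 1  [called from main, line 37]
Log origin:
  1: logged in main at line 34
  2: logged in mix_signals at line 2
  3: logged in grade_run at line 10
  4-11: logged in grade_run at line 15
  12: logged in grade_run at line 16
  13: logged in shape_report at line 26
  14: logged in verify_load at line 20
A correct fix: line 29: replace `verify_load(mid, mid)` with `verify_load(mid, rate)`.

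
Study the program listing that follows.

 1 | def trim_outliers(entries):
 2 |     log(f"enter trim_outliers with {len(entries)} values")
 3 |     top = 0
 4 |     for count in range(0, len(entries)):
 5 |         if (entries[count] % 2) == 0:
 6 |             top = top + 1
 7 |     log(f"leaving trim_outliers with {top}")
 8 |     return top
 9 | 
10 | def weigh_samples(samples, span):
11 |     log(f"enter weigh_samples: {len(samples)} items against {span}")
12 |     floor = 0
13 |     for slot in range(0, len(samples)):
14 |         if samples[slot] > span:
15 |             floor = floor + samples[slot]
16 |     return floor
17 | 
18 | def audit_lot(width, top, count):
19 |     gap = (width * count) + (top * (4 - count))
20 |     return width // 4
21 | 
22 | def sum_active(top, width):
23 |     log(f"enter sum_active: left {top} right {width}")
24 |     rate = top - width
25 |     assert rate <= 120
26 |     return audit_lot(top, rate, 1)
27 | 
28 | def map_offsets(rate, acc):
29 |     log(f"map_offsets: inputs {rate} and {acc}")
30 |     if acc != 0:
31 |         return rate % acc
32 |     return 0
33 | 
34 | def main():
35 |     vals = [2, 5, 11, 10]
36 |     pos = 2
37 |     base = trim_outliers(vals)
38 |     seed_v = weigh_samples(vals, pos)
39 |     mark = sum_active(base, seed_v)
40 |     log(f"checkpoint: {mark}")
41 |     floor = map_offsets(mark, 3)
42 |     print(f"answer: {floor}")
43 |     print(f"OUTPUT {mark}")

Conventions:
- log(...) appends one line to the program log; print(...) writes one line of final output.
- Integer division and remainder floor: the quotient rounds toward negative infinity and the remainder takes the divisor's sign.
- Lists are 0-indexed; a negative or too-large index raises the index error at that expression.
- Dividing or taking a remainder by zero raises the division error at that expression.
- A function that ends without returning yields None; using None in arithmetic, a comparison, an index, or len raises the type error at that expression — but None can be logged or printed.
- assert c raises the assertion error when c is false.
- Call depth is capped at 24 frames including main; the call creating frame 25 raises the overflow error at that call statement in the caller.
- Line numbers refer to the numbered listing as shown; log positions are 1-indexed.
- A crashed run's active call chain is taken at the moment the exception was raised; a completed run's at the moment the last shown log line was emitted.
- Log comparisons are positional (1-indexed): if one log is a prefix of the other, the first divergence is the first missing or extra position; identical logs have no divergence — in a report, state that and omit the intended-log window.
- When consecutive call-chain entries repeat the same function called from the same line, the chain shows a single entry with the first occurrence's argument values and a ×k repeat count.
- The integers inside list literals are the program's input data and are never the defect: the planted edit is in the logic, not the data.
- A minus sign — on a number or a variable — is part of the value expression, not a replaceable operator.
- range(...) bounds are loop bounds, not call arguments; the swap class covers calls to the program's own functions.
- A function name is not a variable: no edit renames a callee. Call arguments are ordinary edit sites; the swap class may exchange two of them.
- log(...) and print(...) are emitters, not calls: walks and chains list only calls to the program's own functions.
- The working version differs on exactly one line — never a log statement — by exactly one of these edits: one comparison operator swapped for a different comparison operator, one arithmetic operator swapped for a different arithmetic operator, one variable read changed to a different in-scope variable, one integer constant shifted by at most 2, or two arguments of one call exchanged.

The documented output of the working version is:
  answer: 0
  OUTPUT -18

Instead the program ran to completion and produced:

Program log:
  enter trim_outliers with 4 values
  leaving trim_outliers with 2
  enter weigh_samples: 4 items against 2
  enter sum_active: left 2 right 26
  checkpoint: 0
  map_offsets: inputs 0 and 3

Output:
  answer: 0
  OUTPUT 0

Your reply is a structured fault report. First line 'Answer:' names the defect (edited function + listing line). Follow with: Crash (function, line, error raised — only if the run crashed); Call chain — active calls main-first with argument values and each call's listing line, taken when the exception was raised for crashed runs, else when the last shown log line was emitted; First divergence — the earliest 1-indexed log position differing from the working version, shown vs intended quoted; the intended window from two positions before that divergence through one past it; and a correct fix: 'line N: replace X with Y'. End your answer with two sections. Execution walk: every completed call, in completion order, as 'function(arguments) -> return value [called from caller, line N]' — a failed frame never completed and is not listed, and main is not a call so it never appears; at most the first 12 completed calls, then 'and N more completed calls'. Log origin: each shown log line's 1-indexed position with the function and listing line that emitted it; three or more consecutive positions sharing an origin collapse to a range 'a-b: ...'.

Answer: the defect is in audit_lot at line 20.
The tell: Everything matches until log position 5, which reads 'checkpoint: 0' in place of 'checkpoint: -18'.
Call chain: main -> map_offsets(0, 3) (called at line 41).
First divergence: position 5; shown 'checkpoint: 0' vs intended 'checkpoint: -18'.
Intended log window:
  3: enter weigh_samples: 4 items against 2
  4: enter sum_active: left 2 right 26
  5: checkpoint: -18
  6: map_offsets: inputs -18 and 3
Execution walk:
  trim_outliers([2, 5, 11, 10]) -> 2  [called from main, line 37]
  weigh_samples([2, 5, 11, 10], 2) -> 26  [called from main, line 38]
  audit_lot(2, -24, 1) -> 0  [called from sum_active, line 26]
  sum_active(2, 26) -> 0  [called from main, line 39]
  map_offsets(0, 3) -> 0  [called from main, line 41]
Origin of each log line:
  1: logged in trim_outliers at line 2
  2: logged in trim_outliers at line 7
  3: logged in weigh_samples at line 11
  4: logged in sum_active at line 23
  5: logged in main at line 40
  6: logged in map_offsets at line 29
A correct fix: line 20: replace `width` with `gap`.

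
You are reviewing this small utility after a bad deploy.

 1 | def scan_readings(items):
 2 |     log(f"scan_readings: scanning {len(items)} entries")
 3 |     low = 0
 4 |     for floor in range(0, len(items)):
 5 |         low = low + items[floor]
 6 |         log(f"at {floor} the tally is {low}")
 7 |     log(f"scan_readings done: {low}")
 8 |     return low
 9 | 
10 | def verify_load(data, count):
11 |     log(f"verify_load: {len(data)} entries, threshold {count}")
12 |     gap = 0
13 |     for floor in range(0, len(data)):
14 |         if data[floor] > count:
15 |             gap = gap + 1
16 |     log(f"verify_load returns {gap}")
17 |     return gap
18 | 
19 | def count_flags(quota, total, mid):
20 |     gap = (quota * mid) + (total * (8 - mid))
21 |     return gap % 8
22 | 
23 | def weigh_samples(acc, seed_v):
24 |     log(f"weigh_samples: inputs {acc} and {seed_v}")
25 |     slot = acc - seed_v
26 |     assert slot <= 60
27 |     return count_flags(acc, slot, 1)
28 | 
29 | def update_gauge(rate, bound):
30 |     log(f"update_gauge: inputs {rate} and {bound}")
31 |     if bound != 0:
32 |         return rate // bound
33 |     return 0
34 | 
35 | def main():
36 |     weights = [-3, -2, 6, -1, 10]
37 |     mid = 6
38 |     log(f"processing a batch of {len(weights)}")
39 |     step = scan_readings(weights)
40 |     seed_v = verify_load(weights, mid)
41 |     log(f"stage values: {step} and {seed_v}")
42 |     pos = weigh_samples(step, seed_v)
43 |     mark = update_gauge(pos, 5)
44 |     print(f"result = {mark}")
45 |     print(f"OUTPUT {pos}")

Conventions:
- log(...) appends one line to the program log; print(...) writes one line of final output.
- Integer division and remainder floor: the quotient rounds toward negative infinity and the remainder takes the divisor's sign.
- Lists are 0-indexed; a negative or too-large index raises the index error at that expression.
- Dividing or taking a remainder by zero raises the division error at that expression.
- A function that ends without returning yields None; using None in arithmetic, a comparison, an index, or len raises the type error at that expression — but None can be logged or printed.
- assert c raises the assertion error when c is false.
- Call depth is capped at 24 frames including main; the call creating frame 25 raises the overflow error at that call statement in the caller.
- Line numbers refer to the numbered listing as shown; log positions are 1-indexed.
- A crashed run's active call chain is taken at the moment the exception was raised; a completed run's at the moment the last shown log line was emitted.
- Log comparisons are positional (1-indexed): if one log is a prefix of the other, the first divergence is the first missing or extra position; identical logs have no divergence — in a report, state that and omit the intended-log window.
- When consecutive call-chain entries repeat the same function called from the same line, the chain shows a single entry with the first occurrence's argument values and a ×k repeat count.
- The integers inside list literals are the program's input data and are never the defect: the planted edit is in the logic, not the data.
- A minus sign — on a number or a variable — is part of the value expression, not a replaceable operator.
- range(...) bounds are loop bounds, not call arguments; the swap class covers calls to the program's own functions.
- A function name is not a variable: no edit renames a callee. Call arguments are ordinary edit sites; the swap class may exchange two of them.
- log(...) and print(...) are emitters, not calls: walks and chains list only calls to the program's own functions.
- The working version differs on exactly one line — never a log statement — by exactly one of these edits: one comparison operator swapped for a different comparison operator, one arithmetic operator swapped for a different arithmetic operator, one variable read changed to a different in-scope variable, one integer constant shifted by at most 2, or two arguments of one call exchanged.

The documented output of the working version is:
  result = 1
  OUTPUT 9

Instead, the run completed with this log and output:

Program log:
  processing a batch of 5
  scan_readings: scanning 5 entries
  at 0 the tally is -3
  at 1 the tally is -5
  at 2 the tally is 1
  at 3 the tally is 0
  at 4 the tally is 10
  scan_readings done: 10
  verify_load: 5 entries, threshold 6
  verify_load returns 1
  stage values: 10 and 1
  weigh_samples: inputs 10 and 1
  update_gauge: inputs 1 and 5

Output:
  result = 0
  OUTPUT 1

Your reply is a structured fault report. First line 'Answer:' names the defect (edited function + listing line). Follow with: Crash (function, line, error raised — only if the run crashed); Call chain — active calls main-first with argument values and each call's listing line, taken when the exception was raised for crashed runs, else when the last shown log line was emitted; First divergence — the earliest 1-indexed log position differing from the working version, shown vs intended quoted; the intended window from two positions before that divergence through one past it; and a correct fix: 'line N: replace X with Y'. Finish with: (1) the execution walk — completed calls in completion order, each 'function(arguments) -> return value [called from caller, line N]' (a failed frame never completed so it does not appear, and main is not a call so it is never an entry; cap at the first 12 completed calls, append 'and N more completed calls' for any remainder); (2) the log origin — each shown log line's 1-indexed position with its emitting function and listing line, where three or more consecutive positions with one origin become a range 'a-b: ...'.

Answer: the defect is in count_flags at line 21.
Key fact: Log line 13 is where behavior first shows: 'update_gauge: inputs 1 and 5' appears instead of 'update_gauge: inputs 9 and 5'.
Call chain: main -> update_gauge(1, 5) (called at line 43).
First divergence: position 13 — the shown line 'update_gauge: inputs 1 and 5' should read 'update_gauge: inputs 9 and 5'.
Intended log window:
  11: stage values: 10 and 1
  12: weigh_samples: inputs 10 and 1
  13: update_gauge: inputs 9 and 5
Execution walk:
  scan_readings([-3, -2, 6, -1, 10]) -> 10  [called from main, line 39]
  verify_load([-3, -2, 6, -1, 10], 6) -> 1  [called from main, line 40]
  count_flags(10, 9, 1) -> 1  [called from weigh_samples, line 27]
  weigh_samples(10, 1) -> 1  [called from main, line 42]
  update_gauge(1, 5) -> 0  [called from main, line 43]
Origin of each log line:
  1 — main, line 38
  2 — scan_readings, line 2
  3-7 — scan_readings, line 6
  8 — scan_readings, line 7
  9 — verify_load, line 11
  10 — verify_load, line 16
  11 — main, line 41
  12 — weigh_samples, line 24
  13 — update_gauge, line 30
A correct fix: line 21: replace `%` with `//`.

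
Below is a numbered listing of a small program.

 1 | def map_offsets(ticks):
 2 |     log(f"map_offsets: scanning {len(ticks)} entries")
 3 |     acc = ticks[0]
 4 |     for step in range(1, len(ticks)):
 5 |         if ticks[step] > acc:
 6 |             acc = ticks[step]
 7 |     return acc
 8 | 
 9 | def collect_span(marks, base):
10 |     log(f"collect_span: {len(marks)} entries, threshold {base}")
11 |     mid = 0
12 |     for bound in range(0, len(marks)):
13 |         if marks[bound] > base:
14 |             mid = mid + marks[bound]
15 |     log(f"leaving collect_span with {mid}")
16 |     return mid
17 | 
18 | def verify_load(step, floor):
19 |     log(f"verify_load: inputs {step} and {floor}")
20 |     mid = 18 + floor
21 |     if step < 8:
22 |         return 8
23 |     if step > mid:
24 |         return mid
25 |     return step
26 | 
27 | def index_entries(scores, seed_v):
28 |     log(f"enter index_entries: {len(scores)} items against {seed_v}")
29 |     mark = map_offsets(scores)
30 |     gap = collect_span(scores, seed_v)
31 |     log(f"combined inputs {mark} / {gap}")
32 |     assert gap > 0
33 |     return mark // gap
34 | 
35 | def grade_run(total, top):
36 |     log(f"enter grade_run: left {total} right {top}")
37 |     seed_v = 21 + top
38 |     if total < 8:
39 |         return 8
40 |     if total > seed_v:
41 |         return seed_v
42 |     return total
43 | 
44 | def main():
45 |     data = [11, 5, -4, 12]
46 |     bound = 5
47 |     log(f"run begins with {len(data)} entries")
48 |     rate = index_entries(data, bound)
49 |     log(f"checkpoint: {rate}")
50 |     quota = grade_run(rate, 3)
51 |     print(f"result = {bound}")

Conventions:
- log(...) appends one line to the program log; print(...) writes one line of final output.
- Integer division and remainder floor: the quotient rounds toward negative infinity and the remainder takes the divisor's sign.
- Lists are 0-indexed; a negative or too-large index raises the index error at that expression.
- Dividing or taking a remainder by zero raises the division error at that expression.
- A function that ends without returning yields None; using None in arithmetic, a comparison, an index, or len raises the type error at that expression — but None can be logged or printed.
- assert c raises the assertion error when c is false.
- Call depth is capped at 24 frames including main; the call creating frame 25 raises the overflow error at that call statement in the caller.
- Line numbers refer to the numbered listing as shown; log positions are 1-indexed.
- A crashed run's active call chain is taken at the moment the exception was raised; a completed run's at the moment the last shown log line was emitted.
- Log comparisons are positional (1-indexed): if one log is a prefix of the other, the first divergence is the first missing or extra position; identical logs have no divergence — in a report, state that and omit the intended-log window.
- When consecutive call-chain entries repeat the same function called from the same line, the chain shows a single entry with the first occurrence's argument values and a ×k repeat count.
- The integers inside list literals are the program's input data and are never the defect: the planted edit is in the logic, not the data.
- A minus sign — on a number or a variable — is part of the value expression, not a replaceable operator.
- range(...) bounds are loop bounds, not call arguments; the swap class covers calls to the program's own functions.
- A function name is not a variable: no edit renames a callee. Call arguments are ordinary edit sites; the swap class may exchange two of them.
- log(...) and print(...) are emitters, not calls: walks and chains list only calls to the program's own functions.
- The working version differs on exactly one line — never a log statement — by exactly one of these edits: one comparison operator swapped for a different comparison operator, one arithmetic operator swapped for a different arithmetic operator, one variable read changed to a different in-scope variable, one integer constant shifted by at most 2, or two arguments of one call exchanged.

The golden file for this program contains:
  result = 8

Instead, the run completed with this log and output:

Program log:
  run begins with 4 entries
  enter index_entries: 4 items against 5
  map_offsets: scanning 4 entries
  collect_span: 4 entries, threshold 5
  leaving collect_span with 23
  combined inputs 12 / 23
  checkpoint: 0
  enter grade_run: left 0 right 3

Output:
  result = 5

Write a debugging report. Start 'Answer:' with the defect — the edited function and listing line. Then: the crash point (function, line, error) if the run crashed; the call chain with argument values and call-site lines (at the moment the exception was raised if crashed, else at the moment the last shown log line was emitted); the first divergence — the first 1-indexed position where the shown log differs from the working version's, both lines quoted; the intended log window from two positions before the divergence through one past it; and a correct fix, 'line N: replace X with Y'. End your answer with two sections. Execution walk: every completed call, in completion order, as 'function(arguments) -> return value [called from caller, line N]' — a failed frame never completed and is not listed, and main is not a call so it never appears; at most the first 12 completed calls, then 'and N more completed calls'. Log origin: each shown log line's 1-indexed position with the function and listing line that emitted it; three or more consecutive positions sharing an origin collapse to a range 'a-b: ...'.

Answer: the defect is in main at line 51.
Core observation: No log line changed; the fault shows up purely in the output.
Call chain: main -> grade_run(0, 3) (called at line 50).
First divergence: there is none — every log position agrees.
Execution walk:
  map_offsets([11, 5, -4, 12]) -> 12  [called from index_entries, line 29]
  collect_span([11, 5, -4, 12], 5) -> 23  [called from index_entries, line 30]
  index_entries([11, 5, -4, 12], 5) -> 0  [called from main, line 48]
  grade_run(0, 3) -> 8  [called from main, line 50]
Origin of each log line:
  1: emitted by main (line 47)
  2: emitted by index_entries (line 28)
  3: emitted by map_offsets (line 2)
  4: emitted by collect_span (line 10)
  5: emitted by collect_span (line 15)
  6: emitted by index_entries (line 31)
  7: emitted by main (line 49)
  8: emitted by grade_run (line 36)
A correct fix: line 51: replace `bound` with `quota`.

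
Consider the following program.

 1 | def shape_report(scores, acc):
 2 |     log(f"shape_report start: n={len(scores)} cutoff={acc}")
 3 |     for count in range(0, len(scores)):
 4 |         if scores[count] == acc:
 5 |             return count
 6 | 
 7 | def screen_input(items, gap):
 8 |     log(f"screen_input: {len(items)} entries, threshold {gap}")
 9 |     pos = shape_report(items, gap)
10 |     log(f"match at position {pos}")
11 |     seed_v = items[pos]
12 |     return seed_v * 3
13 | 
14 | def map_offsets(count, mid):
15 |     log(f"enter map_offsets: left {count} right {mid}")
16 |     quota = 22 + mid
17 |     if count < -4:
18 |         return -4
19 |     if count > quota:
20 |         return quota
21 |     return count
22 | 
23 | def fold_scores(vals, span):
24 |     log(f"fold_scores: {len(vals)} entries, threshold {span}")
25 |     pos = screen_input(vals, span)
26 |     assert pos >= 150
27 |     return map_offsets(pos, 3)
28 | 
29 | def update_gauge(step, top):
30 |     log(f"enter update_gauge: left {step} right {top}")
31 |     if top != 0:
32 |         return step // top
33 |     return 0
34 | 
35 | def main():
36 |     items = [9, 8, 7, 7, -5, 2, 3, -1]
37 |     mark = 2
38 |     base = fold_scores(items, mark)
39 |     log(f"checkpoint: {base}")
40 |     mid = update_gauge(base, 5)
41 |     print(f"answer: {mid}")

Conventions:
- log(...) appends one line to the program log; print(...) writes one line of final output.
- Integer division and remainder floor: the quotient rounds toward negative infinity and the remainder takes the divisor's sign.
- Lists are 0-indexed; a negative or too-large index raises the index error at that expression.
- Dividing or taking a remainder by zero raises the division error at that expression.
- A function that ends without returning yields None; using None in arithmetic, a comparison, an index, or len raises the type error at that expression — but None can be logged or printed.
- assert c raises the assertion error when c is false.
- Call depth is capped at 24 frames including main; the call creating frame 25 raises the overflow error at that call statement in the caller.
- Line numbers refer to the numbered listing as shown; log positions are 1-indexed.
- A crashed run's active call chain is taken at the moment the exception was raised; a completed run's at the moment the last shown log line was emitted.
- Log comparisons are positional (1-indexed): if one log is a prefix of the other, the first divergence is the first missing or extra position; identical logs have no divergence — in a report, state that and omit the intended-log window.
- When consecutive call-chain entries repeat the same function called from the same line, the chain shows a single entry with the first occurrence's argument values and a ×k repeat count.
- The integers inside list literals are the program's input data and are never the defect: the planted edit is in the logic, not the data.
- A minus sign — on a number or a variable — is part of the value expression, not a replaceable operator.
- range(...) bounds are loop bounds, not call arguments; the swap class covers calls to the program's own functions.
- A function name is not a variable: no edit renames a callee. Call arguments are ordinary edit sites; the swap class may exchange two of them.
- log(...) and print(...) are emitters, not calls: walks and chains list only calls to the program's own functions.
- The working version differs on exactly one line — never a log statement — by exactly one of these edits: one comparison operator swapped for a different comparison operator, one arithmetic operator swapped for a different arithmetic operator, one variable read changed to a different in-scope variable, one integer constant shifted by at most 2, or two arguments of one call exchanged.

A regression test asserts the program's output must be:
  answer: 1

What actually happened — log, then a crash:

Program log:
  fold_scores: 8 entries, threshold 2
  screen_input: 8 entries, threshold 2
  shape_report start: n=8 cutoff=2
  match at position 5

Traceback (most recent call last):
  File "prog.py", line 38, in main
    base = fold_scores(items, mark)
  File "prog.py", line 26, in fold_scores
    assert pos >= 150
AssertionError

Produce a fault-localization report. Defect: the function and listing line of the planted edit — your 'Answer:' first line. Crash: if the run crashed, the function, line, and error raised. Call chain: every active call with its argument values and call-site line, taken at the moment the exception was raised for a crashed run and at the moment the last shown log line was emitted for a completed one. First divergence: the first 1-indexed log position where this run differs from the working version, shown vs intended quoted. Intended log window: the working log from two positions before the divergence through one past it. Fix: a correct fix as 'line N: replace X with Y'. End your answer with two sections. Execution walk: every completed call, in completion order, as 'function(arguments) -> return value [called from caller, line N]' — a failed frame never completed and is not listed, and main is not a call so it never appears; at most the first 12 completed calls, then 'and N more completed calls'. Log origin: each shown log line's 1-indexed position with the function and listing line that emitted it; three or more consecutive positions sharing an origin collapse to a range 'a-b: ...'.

Answer: the defect is in fold_scores at line 26.
Key fact: After 4 matching log lines the faulty run goes silent, while the working version continues with 'enter map_offsets: left 6 right 3'.
Crash: fold_scores, line 26, AssertionError.
Call chain: main -> fold_scores([9, 8, 7, 7, -5, 2, 3, -1], 2) (called at line 38).
First divergence: position 5; the shown log stops at 4 lines while the working version next logs 'enter map_offsets: left 6 right 3'.
Intended log window:
  3: shape_report start: n=8 cutoff=2
  4: match at position 5
  5: enter map_offsets: left 6 right 3
  6: checkpoint: 6
Execution walk:
  shape_report([9, 8, 7, 7, -5, 2, 3, -1], 2) -> 5  [called from screen_input, line 9]
  screen_input([9, 8, 7, 7, -5, 2, 3, -1], 2) -> 6  [called from fold_scores, line 25]
Log line origins:
  1: logged in fold_scores at line 24
  2: logged in screen_input at line 8
  3: logged in shape_report at line 2
  4: logged in screen_input at line 10
A correct fix: line 26: replace `>=` with `<=`.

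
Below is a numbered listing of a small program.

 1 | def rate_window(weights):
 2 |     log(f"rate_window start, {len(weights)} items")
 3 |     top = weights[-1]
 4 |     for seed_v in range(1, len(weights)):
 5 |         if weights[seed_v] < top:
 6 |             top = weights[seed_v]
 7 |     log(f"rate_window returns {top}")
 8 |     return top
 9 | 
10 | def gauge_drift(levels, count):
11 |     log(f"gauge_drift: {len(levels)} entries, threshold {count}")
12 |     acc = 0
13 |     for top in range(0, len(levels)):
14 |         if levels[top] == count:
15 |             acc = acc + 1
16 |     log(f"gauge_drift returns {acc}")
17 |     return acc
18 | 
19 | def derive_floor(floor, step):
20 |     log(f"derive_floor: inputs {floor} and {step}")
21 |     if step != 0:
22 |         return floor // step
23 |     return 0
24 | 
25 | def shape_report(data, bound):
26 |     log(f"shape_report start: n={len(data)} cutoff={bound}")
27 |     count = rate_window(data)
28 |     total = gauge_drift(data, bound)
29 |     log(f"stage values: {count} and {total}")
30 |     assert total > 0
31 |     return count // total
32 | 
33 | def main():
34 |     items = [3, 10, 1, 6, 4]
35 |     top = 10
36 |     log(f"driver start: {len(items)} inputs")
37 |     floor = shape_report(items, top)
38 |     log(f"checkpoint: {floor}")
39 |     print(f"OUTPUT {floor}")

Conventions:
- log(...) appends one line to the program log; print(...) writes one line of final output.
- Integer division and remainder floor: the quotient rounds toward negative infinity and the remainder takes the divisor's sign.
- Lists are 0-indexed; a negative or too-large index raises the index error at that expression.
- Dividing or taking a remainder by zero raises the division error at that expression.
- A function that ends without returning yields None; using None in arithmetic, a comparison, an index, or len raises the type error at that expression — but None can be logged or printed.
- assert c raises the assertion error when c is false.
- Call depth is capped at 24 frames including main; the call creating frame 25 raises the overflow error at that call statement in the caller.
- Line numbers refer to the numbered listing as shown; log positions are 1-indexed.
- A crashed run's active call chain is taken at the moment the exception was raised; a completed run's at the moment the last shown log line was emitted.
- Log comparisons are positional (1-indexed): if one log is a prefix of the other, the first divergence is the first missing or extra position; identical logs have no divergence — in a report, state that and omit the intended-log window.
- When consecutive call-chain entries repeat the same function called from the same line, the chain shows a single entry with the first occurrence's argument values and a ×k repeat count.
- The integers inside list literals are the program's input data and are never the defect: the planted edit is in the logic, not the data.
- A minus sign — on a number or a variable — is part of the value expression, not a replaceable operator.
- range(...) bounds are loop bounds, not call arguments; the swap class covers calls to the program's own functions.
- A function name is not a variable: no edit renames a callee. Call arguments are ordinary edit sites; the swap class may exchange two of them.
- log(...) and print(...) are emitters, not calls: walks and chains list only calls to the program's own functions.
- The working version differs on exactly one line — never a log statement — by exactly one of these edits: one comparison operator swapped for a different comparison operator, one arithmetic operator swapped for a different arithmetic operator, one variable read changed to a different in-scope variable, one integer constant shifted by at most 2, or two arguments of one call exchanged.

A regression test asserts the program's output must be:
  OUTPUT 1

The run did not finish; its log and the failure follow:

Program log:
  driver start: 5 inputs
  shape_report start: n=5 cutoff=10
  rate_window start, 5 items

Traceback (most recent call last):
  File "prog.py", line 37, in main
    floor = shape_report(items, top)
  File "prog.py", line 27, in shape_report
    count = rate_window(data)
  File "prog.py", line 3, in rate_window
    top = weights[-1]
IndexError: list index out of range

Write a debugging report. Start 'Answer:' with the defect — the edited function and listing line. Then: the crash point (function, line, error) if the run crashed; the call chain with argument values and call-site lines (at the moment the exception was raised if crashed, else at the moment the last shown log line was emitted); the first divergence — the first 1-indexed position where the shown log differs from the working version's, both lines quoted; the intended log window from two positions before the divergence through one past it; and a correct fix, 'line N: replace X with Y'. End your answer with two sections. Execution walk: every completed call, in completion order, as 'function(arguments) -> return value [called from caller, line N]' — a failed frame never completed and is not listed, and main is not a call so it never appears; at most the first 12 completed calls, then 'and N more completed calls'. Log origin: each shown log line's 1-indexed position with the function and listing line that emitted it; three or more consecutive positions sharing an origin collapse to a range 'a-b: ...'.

Answer: the defect is in rate_window at line 3.
Core observation: After 3 matching log lines the faulty run goes silent, while the working version continues with 'rate_window returns 1'.
Crash: rate_window, line 3, IndexError.
Call chain: main -> shape_report([3, 10, 1, 6, 4], 10) (called at line 37) -> rate_window([3, 10, 1, 6, 4]) (called at line 27).
First divergence: position 4 (shown log ended at 3 lines; the working version continues: 'rate_window returns 1').
Intended log window:
  2: shape_report start: n=5 cutoff=10
  3: rate_window start, 5 items
  4: rate_window returns 1
  5: gauge_drift: 5 entries, threshold 10
Execution walk:
  (no call completed)
Log origins:
  1: emitted by main (line 36)
  2: emitted by shape_report (line 26)
  3: emitted by rate_window (line 2)
A correct fix: line 3: replace `-1` with `0`.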